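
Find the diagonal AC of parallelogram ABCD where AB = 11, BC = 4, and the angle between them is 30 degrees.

Using the law of cosines:
d^2 = 11^2 + 4^2 - 2(11)(4)cos(30 degrees)
d^2 = 121 + 16 - 88*sqrt(3)/2
d^2 = 137 - 44*sqrt(3)
d = sqrt(137 - 44*sqrt(3))

sqrt(137 - 44*sqrt(3))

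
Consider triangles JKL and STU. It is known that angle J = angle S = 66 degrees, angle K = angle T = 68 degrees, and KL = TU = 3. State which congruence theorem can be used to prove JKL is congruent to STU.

The given information matches AAS: Two pairs of corresponding angles and a non-included side are equal (Angle-Angle-Side).

AAS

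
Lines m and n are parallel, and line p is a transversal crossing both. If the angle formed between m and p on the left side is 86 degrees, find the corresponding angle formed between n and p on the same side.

Corresponding angles are equal: 86 degrees.

86 degrees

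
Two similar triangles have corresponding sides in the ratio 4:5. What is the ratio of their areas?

Area scales with the square of linear dimensions. If every length is multiplied by 4/5, then the area is multiplied by (4/5)^2 = 16/25.
The area ratio is 16:25.

16:25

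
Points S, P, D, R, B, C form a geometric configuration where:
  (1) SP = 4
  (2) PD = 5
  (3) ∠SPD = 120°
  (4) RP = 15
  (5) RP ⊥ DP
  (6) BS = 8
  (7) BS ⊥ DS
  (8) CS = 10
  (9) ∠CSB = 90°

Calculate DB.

Step 1: By the law of cosines on triangle DPS: DS² = 5² + 4² − 2·5·4·cos(120°) = 61, so DS = √61.
Step 2: By the law of cosines on triangle DSB: DB² = √61² + 8² − 2·√61·8·cos(90°) = 125, so DB = 5·√5.

Therefore, the length of DB = 5·√5.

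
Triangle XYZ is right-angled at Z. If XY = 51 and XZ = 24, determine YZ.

By the Pythagorean theorem: YZ^2 = XY^2 - XZ^2
YZ^2 = 51^2 - 24^2 = 2601 - 576 = 2025
YZ = sqrt(2025) = 45

45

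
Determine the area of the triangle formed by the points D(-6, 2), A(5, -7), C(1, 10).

Using the Shoelace formula for a triangle:
Area = (1/2)|x0(y1 - y2) + x1(y2 - y0) + x2(y0 - y1)|
Area = (1/2)|-6(-7 - 10) + 5(10 - 2) + 1(2 - -7)|
Area = (1/2)|102 + 40 + 9|
Area = (1/2)|151|
Area = (1/2)(151)
Area = 151/2

151/2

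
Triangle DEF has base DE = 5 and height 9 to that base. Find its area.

Area = (1/2) * base * height
Area = (1/2) * 5 * 9
Area = 45/2

45/2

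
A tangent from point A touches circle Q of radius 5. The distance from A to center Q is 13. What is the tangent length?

Let T be the point of tangency. Then QT ⊥ AT (radius ⊥ tangent).
In right triangle QTA: QA² = QT² + AT²
13² = 5² + AT²
AT² = 144, AT = 12

12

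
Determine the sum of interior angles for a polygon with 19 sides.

The sum of interior angles of an n-sided polygon is (n - 2) * 180.
For n = 19: (19 - 2) * 180 = 17 * 180 = 3060 degrees.

3060 degrees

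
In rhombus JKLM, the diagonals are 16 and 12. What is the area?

The diagonals of a rhombus divide it into four right triangles.
Each triangle has legs 16/ 2 = 8 and 12/2 = 6, so each has area (1/2)*8*6 = 24.
Four such triangles give total area = (d1 * d2) / 2 = 96.

96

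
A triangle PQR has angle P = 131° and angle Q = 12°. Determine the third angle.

Let angle R = x. Then 131 + 12 + x = 180.
x = 180 - 143 = 37 degrees.

37 degrees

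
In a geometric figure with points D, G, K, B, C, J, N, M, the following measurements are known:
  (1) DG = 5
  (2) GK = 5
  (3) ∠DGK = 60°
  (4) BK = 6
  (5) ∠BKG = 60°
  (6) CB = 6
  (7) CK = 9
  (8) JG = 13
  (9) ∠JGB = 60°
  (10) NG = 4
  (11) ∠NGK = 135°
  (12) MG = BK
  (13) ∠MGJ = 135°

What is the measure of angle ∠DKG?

Step 1: By the law of cosines on triangle KGD: KD² = 5² + 5² − 2·5·5·cos(60°) = 25, so KD = 5.
Step 2: By the inverse law of cosines on triangle DKG: cos(∠DKG) = (5² + 5² − 5²) / (2·5·5) = 25/50 = 0.5, so ∠DKG = 60°.

Therefore, the measure of angle ∠DKG = 60°.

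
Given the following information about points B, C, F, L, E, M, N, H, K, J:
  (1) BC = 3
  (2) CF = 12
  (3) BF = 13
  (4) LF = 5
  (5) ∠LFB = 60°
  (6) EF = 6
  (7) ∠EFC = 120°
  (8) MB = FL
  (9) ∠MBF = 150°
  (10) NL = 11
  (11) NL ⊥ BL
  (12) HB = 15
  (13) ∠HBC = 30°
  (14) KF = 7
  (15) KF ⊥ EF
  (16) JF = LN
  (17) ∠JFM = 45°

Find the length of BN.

Step 1: By the law of cosines on triangle LFB: LB² = 5² + 13² − 2·5·13·cos(60°) = 129, so LB = √129.
Step 2: By the law of cosines on triangle BLN: BN² = √129² + 11² − 2·√129·11·cos(90°) = 250, so BN = 5·√10.

Therefore, the length of BN = 5·√10.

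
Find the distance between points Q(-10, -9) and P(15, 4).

The horizontal distance is |15 - -10| = 25 and the vertical distance is |4 - -9| = 13.
By the Pythagorean theorem, d = sqrt(25^2 + 13^2) = sqrt(794).

sqrt(794)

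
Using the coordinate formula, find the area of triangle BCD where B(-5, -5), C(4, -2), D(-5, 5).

Shoelace: Area = (1/2)|-5(-2-5) + 4(5--5) + -5(-5--2)| = (1/2)(90) = 45

45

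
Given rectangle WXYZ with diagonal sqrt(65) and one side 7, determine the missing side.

The diagonal of a rectangle forms a right triangle with the two sides.
Rearranging the Pythagorean theorem: missing side = sqrt(d^2 - known^2).
= sqrt(65 - 49) = sqrt(16) = 4.

4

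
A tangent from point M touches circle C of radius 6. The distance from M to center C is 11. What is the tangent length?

The tangent, radius, and line from the external point to the center form a right triangle.
The right angle is where the tangent meets the radius.
By the Pythagorean theorem: tangent² + 6² = 11²
tangent² = 121 - 36 = 85
tangent = sqrt(85)

sqrt(85)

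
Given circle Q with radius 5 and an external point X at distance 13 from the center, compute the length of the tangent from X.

The tangent, radius, and line from the external point to the center form a right triangle.
The right angle is where the tangent meets the radius.
By the Pythagorean theorem: tangent² + 5² = 13²
tangent² = 169 - 25 = 144
tangent = 12

12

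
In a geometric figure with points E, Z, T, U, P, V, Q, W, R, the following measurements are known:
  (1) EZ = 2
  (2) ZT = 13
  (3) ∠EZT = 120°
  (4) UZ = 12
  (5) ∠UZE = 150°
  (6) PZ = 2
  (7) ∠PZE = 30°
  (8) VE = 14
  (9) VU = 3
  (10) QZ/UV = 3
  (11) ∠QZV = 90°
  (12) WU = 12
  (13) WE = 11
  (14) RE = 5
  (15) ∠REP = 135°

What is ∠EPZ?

Step 1: By the law of cosines on triangle PZE: PE² = 2² + 2² − 2·2·2·cos(30°) = 1.07, so PE ≈ 1.04.
Step 2: By the inverse law of cosines on triangle EPZ: cos(∠EPZ) = (1.04² + 2² − 2²) / (2·1.04·2) = 1.07/4.14 = 0.2588, so ∠EPZ = 75°.

Therefore, the measure of angle ∠EPZ = 75°.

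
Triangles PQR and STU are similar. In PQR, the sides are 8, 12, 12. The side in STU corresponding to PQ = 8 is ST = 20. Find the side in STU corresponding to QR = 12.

k = 20/8 = 5/2. TU = 5/2 * 12 = 30.

30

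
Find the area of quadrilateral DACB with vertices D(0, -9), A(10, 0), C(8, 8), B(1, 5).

Using the Shoelace formula for a quadrilateral (vertices in order):
Area = (1/2)|sum of (x_i * y_(i+1) - x_(i+1) * y_i)|
Terms: (0*0 - 10*-9) = 90, (10*8 - 8*0) = 80, (8*5 - 1*8) = 32, (1*-9 - 0*5) = -9
Sum = 193
Area = (1/2)(193) = 193/2

193/2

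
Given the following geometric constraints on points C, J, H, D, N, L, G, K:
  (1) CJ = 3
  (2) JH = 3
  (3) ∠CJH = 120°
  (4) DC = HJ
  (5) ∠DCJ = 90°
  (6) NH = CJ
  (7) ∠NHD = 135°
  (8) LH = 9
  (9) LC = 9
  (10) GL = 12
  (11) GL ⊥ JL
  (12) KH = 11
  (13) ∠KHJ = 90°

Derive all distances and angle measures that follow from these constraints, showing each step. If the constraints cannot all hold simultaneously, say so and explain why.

The constraints are consistent.

From the given relations:
  DC = HJ = 3
  NH = CJ = 3

Step 1: From CJ = 3, JH = 3, and ∠CJH = 120°, by the law of cosines:
  CH² = CJ² + JH² - 2·CJ·JH·cos(120°) = 9 + 9 + 9 = 27
  CH = 3·√3

Step 2: From JC = 3, CD = 3, and ∠JCD = 90°, by the law of cosines:
  JD² = JC² + CD² - 2·JC·CD·cos(90°) = 9 + 9 - 0 = 18
  JD = 3·√2

Step 3: From JH = 3, HK = 11, and ∠JHK = 90°, by the law of cosines:
  JK² = JH² + HK² - 2·JH·HK·cos(90°) = 9 + 121 - 0 = 130
  JK = √130

Step 4: From CH = 3·√3, CJ = 3, HJ = 3, by the inverse law of cosines:
  cos(∠HCJ) = (CH² + CJ² - HJ²) / (2·CH·CJ)
  ∠HCJ = 30°

Step 5: From CH = 3·√3, CL = 9, HL = 9, by the inverse law of cosines:
  cos(∠HCL) = (CH² + CL² - HL²) / (2·CH·CL)
  ∠HCL = 73.22°

Step 6: From JC = 3, JD = 3·√2, CD = 3, by the inverse law of cosines:
  cos(∠CJD) = (JC² + JD² - CD²) / (2·JC·JD)
  ∠CJD = 45°

Step 7: From JH = 3, JK = √130, HK = 11, by the inverse law of cosines:
  cos(∠HJK) = (JH² + JK² - HK²) / (2·JH·JK)
  ∠HJK = 74.74°

Step 8: From HC = 3·√3, HJ = 3, CJ = 3, by the inverse law of cosines:
  cos(∠CHJ) = (HC² + HJ² - CJ²) / (2·HC·HJ)
  ∠CHJ = 30°

Step 9: From HC = 3·√3, HL = 9, CL = 9, by the inverse law of cosines:
  cos(∠CHL) = (HC² + HL² - CL²) / (2·HC·HL)
  ∠CHL = 73.22°

Step 10: From DC = 3, DJ = 3·√2, CJ = 3, by the inverse law of cosines:
  cos(∠CDJ) = (DC² + DJ² - CJ²) / (2·DC·DJ)
  ∠CDJ = 45°

Step 11: From LC = 9, LH = 9, CH = 3·√3, by the inverse law of cosines:
  cos(∠CLH) = (LC² + LH² - CH²) / (2·LC·LH)
  ∠CLH = 33.56°

Step 12: From KH = 11, KJ = √130, HJ = 3, by the inverse law of cosines:
  cos(∠HKJ) = (KH² + KJ² - HJ²) / (2·KH·KJ)
  ∠HKJ = 15.26°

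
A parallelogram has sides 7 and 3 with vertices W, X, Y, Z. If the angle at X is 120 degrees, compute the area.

The area of a parallelogram equals the product of two adjacent sides times the sine of the included angle.
This is because the height equals 3 * sin(120°) = 3*sqrt(3)/2.
Area = 7 * 3*sqrt(3)/2 = 21*sqrt(3)/2

21*sqrt(3)/2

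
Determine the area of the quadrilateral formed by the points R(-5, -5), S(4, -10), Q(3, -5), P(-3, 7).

Shoelace: sum of cross terms = 136, Area = (1/2)|136| = 68

68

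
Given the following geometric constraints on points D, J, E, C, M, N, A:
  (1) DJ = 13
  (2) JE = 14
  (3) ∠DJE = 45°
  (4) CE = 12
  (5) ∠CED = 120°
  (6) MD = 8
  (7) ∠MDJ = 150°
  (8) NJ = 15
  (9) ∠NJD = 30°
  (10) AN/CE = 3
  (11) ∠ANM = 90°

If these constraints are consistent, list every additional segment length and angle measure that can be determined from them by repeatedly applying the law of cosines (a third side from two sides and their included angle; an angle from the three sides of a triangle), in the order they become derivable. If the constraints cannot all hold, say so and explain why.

The constraints are consistent. Derivable facts, in order:
After 1 step:
- DE ≈ 10.37
- DN ≈ 7.5
- JM ≈ 20.33
After 2 steps:
- DC ≈ 19.39
- ∠DEJ = 62.39°
- ∠DJM = 11.35°
- ∠DMJ = 18.65°
- ∠DNJ = 60.07°
- ∠EDJ = 72.61°
- ∠JDN = 89.93°
After 3 steps:
- ∠CDE = 32.4°
- ∠DCE = 27.6°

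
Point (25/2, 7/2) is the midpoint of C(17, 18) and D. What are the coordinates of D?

Using the midpoint formula: M = ((x1 + x2)/2, (y1 + y2)/2)
We know M = (25/2, 7/2) and C = (17, 18)
For x: 25/2 = (17 + x2)/2, so x2 = 2*25/2 - 17 = 8
For y: 7/2 = (18 + y2)/2, so y2 = 2*7/2 - 18 = -11
D = (8, -11)

(8, -11)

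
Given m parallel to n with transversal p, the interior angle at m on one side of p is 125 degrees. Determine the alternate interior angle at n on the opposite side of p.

Alternate interior angles lie on opposite sides of the transversal, between the parallel lines.
By the alternate interior angle theorem, they are equal: 125 degrees.

125 degrees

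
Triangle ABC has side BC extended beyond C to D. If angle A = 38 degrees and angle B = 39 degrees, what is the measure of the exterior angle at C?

The interior angle at C is 180 - 38 - 39 = 103 degrees.
The exterior angle and interior angle at C are supplementary:
Exterior angle = 180 - 103 = 77 degrees.

77 degrees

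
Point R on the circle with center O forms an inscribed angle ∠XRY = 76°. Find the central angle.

By the inscribed angle theorem, the central angle is twice the inscribed angle.
Central angle = 2 × 76° = 152°

152°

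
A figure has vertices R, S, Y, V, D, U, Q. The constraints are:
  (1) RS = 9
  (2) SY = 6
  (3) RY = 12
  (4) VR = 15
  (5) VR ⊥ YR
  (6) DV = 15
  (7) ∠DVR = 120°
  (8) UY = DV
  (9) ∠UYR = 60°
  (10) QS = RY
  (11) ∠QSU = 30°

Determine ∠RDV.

Step 1: By the law of cosines on triangle DVR: DR² = 15² + 15² − 2·15·15·cos(120°) = 675, so DR = 15·√3.
Step 2: By the inverse law of cosines on triangle RDV: cos(∠RDV) = ((15·√3)² + 15² − 15²) / (2·15·√3·15) = 675/779.42 = 0.866, so ∠RDV = 30°.

Therefore, the measure of angle ∠RDV = 30°.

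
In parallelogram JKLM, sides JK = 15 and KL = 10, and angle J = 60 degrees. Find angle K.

Opposite sides of a parallelogram are parallel, so consecutive angles form co-interior angles on a transversal.
Co-interior angles sum to 180°, giving angle K = 180 - 60 = 120 degrees.

120 degrees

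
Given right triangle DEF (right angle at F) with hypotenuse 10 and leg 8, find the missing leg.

EF = sqrt(10^2 - 8^2) = sqrt(36) = 6

6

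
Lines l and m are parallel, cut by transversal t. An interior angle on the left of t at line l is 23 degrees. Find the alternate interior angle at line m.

Alternate interior angles are equal: 23 degrees.

23 degrees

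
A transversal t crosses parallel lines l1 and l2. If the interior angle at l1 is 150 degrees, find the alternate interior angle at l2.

Alternate interior angles formed by parallel lines and a transversal are equal.
The given angle is 150 degrees.
The alternate interior angle = 150 degrees.

150 degrees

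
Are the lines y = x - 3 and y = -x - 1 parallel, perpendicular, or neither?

Slope of line 1: m1 = 1
Slope of line 2: m2 = -1
m1 * m2 = -1, so perpendicular.

Perpendicular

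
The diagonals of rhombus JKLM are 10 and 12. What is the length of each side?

The diagonals of a rhombus bisect each other at right angles.
Half-diagonals: 10/2 = 5 and 12/2 = 6
side = sqrt(5^2 + 6^2)
side = sqrt(25 + 36)
side = sqrt(61)

sqrt(61)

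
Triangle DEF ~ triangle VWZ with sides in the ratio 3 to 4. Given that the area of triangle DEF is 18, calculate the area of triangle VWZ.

Area ratio = (3/4)^2 = 9/16. Area of VWZ = 18 * 16/9 = 32.

32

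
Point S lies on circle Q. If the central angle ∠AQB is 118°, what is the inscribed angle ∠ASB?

Inscribed angle = 118° / 2 = 59° (inscribed angle theorem).

59°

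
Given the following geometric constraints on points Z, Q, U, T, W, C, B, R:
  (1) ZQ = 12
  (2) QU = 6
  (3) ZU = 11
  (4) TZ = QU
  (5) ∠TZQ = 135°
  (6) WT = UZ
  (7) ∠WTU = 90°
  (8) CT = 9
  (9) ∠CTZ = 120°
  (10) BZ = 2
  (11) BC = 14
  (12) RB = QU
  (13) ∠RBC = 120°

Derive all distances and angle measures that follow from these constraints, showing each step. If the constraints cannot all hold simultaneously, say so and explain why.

The constraints are consistent.

From the given relations:
  TZ = QU = 6
  WT = UZ = 11
  RB = QU = 6

Step 1: From ZT = 6, TC = 9, and ∠ZTC = 120°, by the law of cosines:
  ZC² = ZT² + TC² - 2·ZT·TC·cos(120°) = 36 + 81 + 54 = 171
  ZC = 3·√19

Step 2: From QZ = 12, ZT = 6, and ∠QZT = 135°, by the law of cosines:
  QT² = QZ² + ZT² - 2·QZ·ZT·cos(135°) = 144 + 36 + 101.8 = 281.8
  QT ≈ 16.79

Step 3: From CB = 14, BR = 6, and ∠CBR = 120°, by the law of cosines:
  CR² = CB² + BR² - 2·CB·BR·cos(120°) = 196 + 36 + 84 = 316
  CR = 2·√79

Step 4: From ZQ = 12, ZU = 11, QU = 6, by the inverse law of cosines:
  cos(∠QZU) = (ZQ² + ZU² - QU²) / (2·ZQ·ZU)
  ∠QZU = 29.84°

Step 5: From QU = 6, QZ = 12, UZ = 11, by the inverse law of cosines:
  cos(∠UQZ) = (QU² + QZ² - UZ²) / (2·QU·QZ)
  ∠UQZ = 65.81°

Step 6: From UQ = 6, UZ = 11, QZ = 12, by the inverse law of cosines:
  cos(∠QUZ) = (UQ² + UZ² - QZ²) / (2·UQ·UZ)
  ∠QUZ = 84.35°

Step 7: From ZB = 2, ZC = 3·√19, BC = 14, by the inverse law of cosines:
  cos(∠BZC) = (ZB² + ZC² - BC²) / (2·ZB·ZC)
  ∠BZC = 113.67°

Step 8: From ZC = 3·√19, ZT = 6, CT = 9, by the inverse law of cosines:
  cos(∠CZT) = (ZC² + ZT² - CT²) / (2·ZC·ZT)
  ∠CZT = 36.59°

Step 9: From QT = 16.79, QZ = 12, TZ = 6, by the inverse law of cosines:
  cos(∠TQZ) = (QT² + QZ² - TZ²) / (2·QT·QZ)
  ∠TQZ = 14.64°

Step 10: From TQ = 16.79, TZ = 6, QZ = 12, by the inverse law of cosines:
  cos(∠QTZ) = (TQ² + TZ² - QZ²) / (2·TQ·TZ)
  ∠QTZ = 30.36°

Step 11: From CB = 14, CR = 2·√79, BR = 6, by the inverse law of cosines:
  cos(∠BCR) = (CB² + CR² - BR²) / (2·CB·CR)
  ∠BCR = 17°

Step 12: From CB = 14, CZ = 3·√19, BZ = 2, by the inverse law of cosines:
  cos(∠BCZ) = (CB² + CZ² - BZ²) / (2·CB·CZ)
  ∠BCZ = 7.52°

Step 13: From CT = 9, CZ = 3·√19, TZ = 6, by the inverse law of cosines:
  cos(∠TCZ) = (CT² + CZ² - TZ²) / (2·CT·CZ)
  ∠TCZ = 23.41°

Step 14: From BC = 14, BZ = 2, CZ = 3·√19, by the inverse law of cosines:
  cos(∠CBZ) = (BC² + BZ² - CZ²) / (2·BC·BZ)
  ∠CBZ = 58.81°

Step 15: From RB = 6, RC = 2·√79, BC = 14, by the inverse law of cosines:
  cos(∠BRC) = (RB² + RC² - BC²) / (2·RB·RC)
  ∠BRC = 43°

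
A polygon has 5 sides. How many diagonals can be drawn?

Each of the 5 vertices connects to 2 non-adjacent vertices via diagonals.
Total connections = 5 × 2 = 10, but each diagonal is counted twice.
Number of diagonals = 10 / 2 = 5.

5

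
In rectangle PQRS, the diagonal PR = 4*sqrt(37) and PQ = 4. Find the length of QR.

b = sqrt(d^2 - a^2) = sqrt(592 - 16) = sqrt(576) = 24

24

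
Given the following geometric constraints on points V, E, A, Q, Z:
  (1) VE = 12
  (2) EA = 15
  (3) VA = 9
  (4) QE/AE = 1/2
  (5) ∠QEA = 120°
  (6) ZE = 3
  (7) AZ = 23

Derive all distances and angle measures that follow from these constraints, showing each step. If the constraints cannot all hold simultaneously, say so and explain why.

These constraints are not satisfiable: by the triangle inequality in triangle EAZ, (2) EA = 15 and (6) ZE = 3 force AZ ≤ 15 + 3 = 18, but (7) says AZ = 23. No planar figure meets all of them, so nothing further can be derived.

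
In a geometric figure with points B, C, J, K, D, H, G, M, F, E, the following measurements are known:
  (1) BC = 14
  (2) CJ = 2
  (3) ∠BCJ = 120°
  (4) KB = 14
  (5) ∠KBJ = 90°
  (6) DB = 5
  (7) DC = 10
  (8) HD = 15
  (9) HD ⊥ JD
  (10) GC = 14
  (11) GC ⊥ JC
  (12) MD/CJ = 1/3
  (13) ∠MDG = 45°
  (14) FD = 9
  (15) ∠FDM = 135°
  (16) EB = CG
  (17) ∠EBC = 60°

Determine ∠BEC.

From the given relations: EB = CG = 14.
Step 1: By the law of cosines on triangle EBC: EC² = 14² + 14² − 2·14·14·cos(60°) = 196, so EC = 14.
Step 2: By the inverse law of cosines on triangle BEC: cos(∠BEC) = (14² + 14² − 14²) / (2·14·14) = 196/392 = 0.5, so ∠BEC = 60°.

Therefore, the measure of angle ∠BEC = 60°.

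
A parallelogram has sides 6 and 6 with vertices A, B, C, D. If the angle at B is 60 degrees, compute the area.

Area = a * b * sin(theta)
Area = 6 * 6 * sin(60 degrees)
Area = 36 * sqrt(3)/2
Area = 18*sqrt(3)

18*sqrt(3)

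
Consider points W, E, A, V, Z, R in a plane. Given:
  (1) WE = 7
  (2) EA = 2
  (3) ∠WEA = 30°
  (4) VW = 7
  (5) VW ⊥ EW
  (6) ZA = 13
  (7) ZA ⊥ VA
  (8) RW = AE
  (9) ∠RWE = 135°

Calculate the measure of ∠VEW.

Step 1: By the law of cosines on triangle EWV: EV² = 7² + 7² − 2·7·7·cos(90°) = 98, so EV = 7·√2.
Step 2: By the inverse law of cosines on triangle VEW: cos(∠VEW) = ((7·√2)² + 7² − 7²) / (2·7·√2·7) = 98/138.59 = 0.7071, so ∠VEW = 45°.

Therefore, the measure of angle ∠VEW = 45°.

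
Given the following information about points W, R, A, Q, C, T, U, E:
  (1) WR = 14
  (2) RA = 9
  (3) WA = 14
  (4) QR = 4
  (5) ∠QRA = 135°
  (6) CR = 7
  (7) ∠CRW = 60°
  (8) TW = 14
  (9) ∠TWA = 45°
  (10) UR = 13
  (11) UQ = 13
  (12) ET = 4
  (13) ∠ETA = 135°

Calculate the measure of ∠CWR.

Step 1: By the law of cosines on triangle WRC: WC² = 14² + 7² − 2·14·7·cos(60°) = 147, so WC = 7·√3.
Step 2: By the inverse law of cosines on triangle CWR: cos(∠CWR) = ((7·√3)² + 14² − 7²) / (2·7·√3·14) = 294/339.48 = 0.866, so ∠CWR = 30°.

Therefore, the measure of angle ∠CWR = 30°.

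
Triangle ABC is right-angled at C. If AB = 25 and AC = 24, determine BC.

Rearranging the Pythagorean theorem to solve for the unknown leg:
leg^2 = hypotenuse^2 - known_leg^2 = 625 - 576 = 49
leg = sqrt(49) = 7.

7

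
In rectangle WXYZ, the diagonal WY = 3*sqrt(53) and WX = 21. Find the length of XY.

The diagonal of a rectangle forms a right triangle with the two sides.
Rearranging the Pythagorean theorem: missing side = sqrt(d^2 - known^2).
= sqrt(477 - 441) = sqrt(36) = 6.

6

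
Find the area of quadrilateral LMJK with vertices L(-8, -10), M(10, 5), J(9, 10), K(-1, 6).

Using the Shoelace formula for a quadrilateral (vertices in order):
Area = (1/2)|sum of (x_i * y_(i+1) - x_(i+1) * y_i)|
Terms: (-8*5 - 10*-10) = 60, (10*10 - 9*5) = 55, (9*6 - -1*10) = 64, (-1*-10 - -8*6) = 58
Sum = 237
Area = (1/2)(237) = 237/2

237/2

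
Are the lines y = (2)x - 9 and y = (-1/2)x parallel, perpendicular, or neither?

Slope of line 1: m1 = 2
Slope of line 2: m2 = -1/2
m1 * m2 = (2) * (-1/2) = -1 = -1, so the lines are perpendicular.

Perpendicular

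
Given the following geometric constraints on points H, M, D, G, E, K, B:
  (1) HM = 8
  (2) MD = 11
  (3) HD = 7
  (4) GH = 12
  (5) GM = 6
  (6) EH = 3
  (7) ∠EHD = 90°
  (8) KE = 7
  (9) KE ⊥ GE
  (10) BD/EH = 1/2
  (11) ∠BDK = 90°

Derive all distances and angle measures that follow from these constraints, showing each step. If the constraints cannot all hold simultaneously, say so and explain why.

The constraints are consistent.

From the given relations:
  BD = 1/2·EH = 1/2·3 ≈ 1.5

Step 1: From DH = 7, HE = 3, and ∠DHE = 90°, by the law of cosines:
  DE² = DH² + HE² - 2·DH·HE·cos(90°) = 49 + 9 - 0 = 58
  DE = √58

Step 2: From HD = 7, HM = 8, DM = 11, by the inverse law of cosines:
  cos(∠DHM) = (HD² + HM² - DM²) / (2·HD·HM)
  ∠DHM = 94.1°

Step 3: From HG = 12, HM = 8, GM = 6, by the inverse law of cosines:
  cos(∠GHM) = (HG² + HM² - GM²) / (2·HG·HM)
  ∠GHM = 26.38°

Step 4: From MD = 11, MH = 8, DH = 7, by the inverse law of cosines:
  cos(∠DMH) = (MD² + MH² - DH²) / (2·MD·MH)
  ∠DMH = 39.4°

Step 5: From MG = 6, MH = 8, GH = 12, by the inverse law of cosines:
  cos(∠GMH) = (MG² + MH² - GH²) / (2·MG·MH)
  ∠GMH = 117.28°

Step 6: From DH = 7, DM = 11, HM = 8, by the inverse law of cosines:
  cos(∠HDM) = (DH² + DM² - HM²) / (2·DH·DM)
  ∠HDM = 46.5°

Step 7: From GH = 12, GM = 6, HM = 8, by the inverse law of cosines:
  cos(∠HGM) = (GH² + GM² - HM²) / (2·GH·GM)
  ∠HGM = 36.34°

Step 8: From DE = √58, DH = 7, EH = 3, by the inverse law of cosines:
  cos(∠EDH) = (DE² + DH² - EH²) / (2·DE·DH)
  ∠EDH = 23.2°

Step 9: From ED = √58, EH = 3, DH = 7, by the inverse law of cosines:
  cos(∠DEH) = (ED² + EH² - DH²) / (2·ED·EH)
  ∠DEH = 66.8°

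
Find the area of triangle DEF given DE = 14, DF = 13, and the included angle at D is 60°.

Area = (1/2)(14)(13) sin(60°) = (1/2)(14)(13)(sqrt(3)/2) = 91*sqrt(3)/2

91*sqrt(3)/2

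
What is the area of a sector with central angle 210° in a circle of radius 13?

The full circle has area πr² = π(13)² = 169*pi.
The sector covers 210° out of 360°, a fraction of 7/12.
Sector area = 169*pi × 7/12 = 1183*pi/12.

1183*pi/12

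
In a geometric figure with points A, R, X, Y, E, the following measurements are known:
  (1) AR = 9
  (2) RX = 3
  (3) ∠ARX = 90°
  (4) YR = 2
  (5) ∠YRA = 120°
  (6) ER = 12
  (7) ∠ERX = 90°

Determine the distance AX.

Step 1: By the law of cosines on triangle ARX: AX² = 9² + 3² − 2·9·3·cos(90°) = 90, so AX = 3·√10.

Therefore, the length of AX = 3·√10.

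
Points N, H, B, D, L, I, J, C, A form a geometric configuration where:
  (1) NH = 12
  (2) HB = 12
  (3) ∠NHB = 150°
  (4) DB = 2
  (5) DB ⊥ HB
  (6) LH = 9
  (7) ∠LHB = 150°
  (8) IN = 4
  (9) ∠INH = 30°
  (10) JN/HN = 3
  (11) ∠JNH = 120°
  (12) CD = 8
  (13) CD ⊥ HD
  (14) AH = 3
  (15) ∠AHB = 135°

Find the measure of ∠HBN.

Step 1: By the law of cosines on triangle BHN: BN² = 12² + 12² − 2·12·12·cos(150°) = 537.42, so BN ≈ 23.18.
Step 2: By the inverse law of cosines on triangle HBN: cos(∠HBN) = (12² + 23.18² − 12²) / (2·12·23.18) = 537.42/556.37 = 0.9659, so ∠HBN = 15°.

Therefore, the measure of angle ∠HBN = 15°.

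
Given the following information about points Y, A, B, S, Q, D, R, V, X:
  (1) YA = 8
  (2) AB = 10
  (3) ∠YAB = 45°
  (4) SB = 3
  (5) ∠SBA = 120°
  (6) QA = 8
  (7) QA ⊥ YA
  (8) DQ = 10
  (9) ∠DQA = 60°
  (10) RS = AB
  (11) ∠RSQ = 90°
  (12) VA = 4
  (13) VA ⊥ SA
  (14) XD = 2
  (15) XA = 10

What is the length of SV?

Step 1: By the law of cosines on triangle SBA: SA² = 3² + 10² − 2·3·10·cos(120°) = 139, so SA = √139.
Step 2: By the law of cosines on triangle SAV: SV² = √139² + 4² − 2·√139·4·cos(90°) = 155, so SV = √155.

Therefore, the length of SV = √155.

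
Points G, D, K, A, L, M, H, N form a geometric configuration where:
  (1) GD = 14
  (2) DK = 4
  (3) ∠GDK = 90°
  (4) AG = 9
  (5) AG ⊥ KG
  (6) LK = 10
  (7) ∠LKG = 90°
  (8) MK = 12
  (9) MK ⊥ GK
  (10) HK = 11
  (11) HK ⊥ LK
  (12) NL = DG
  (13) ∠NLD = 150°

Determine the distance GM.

Step 1: By the law of cosines on triangle GDK: GK² = 14² + 4² − 2·14·4·cos(90°) = 212, so GK = 2·√53.
Step 2: By the law of cosines on triangle GKM: GM² = (2·√53)² + 12² − 2·2·√53·12·cos(90°) = 356, so GM = 2·√89.

Therefore, the length of GM = 2·√89.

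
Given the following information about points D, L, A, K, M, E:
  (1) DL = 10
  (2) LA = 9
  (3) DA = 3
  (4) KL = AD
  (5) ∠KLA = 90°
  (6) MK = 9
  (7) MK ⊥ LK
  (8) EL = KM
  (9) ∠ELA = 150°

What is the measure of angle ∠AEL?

From the given relations: EL = KM = 9.
Step 1: By the law of cosines on triangle ELA: EA² = 9² + 9² − 2·9·9·cos(150°) = 302.3, so EA ≈ 17.39.
Step 2: By the inverse law of cosines on triangle AEL: cos(∠AEL) = (17.39² + 9² − 9²) / (2·17.39·9) = 302.3/312.96 = 0.9659, so ∠AEL = 15°.

Therefore, the measure of angle ∠AEL = 15°.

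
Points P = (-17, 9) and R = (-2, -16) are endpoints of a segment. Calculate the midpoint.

M = ((x₁ + x₂)/2, (y₁ + y₂)/2)
= ((-17 + -2)/2, (9 + -16)/2)
= (-19/2, -7/2) = (-19/2, -7/2)

(-19/2, -7/2)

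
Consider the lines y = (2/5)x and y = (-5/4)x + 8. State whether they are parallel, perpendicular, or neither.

Slope of line 1: m1 = 2/5
Slope of line 2: m2 = -5/4
m1 != m2 and m1*m2 = -1/2 != -1. Neither.

Neither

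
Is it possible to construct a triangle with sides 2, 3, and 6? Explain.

Check the triangle inequality: 2 + 3 = 5 ≤ 6.
Since the sum of two sides does not exceed the third, no triangle can be formed.

No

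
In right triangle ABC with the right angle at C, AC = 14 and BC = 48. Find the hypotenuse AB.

By the Pythagorean theorem: AB^2 = AC^2 + BC^2
AB^2 = 14^2 + 48^2 = 196 + 2304 = 2500
AB = sqrt(2500) = 50

50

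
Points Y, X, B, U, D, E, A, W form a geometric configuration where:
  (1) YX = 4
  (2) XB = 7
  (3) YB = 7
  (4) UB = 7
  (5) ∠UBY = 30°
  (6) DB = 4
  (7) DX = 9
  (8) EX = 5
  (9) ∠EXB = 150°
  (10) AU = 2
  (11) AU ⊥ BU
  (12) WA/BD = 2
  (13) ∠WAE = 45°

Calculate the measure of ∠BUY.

Step 1: By the law of cosines on triangle UBY: UY² = 7² + 7² − 2·7·7·cos(30°) = 13.13, so UY ≈ 3.62.
Step 2: By the inverse law of cosines on triangle BUY: cos(∠BUY) = (7² + 3.62² − 7²) / (2·7·3.62) = 13.13/50.73 = 0.2588, so ∠BUY = 75°.

Therefore, the measure of angle ∠BUY = 75°.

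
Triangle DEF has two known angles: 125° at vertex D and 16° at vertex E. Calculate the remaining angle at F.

The interior angles sum to 180°: angle F = 180 - 125 - 16 = 39°.
The triangle is obtuse (angles 125°, 16°, 39°).

39 degrees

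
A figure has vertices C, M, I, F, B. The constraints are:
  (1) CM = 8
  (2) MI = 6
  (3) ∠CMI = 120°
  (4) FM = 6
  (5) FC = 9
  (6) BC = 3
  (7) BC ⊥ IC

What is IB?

Step 1: By the law of cosines on triangle CMI: CI² = 8² + 6² − 2·8·6·cos(120°) = 148, so CI = 2·√37.
Step 2: By the law of cosines on triangle ICB: IB² = (2·√37)² + 3² − 2·2·√37·3·cos(90°) = 157, so IB = √157.

Therefore, the length of IB = √157.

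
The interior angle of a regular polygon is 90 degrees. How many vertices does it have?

Each interior angle of a regular n-gon is (n - 2) * 180 / n.
Setting this equal to 90:
(n - 2) * 180 / n = 90
Each exterior angle = 180 - 90 = 90 degrees.
Since exterior angles sum to 360: n = 360 / 90 = 4.

4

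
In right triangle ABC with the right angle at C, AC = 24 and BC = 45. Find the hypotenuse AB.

In a right triangle, the square of the hypotenuse equals the sum of the squares of the two legs.
The legs are 24 and 45, so the hypotenuse = sqrt(576 + 2025) = sqrt(2601) = 51.

51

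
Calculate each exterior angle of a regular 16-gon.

Each exterior angle of a regular n-gon is 360 / n.
For n = 16: 360 / 16 = 45/2 degrees.

45/2 degrees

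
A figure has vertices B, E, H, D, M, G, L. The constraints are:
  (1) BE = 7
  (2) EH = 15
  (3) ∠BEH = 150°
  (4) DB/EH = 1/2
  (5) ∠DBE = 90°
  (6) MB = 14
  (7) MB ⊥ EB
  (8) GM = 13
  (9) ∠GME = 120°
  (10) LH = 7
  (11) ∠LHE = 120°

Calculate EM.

Step 1: By the law of cosines on triangle EBM: EM² = 7² + 14² − 2·7·14·cos(90°) = 245, so EM = 7·√5.

Therefore, the length of EM = 7·√5.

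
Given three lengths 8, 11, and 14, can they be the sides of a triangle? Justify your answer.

Sort the sides: 8, 11, 14.
It suffices to check that the sum of the two smallest exceeds the largest:
8 + 11 = 19 > 14. ✓
Yes, a valid triangle can be formed.

Yes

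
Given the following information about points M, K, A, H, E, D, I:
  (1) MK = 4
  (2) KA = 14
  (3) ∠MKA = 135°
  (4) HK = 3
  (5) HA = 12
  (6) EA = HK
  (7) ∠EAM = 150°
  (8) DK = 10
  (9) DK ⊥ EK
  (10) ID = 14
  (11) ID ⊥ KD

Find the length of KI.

Step 1: By the law of cosines on triangle KDI: KI² = 10² + 14² − 2·10·14·cos(90°) = 296, so KI = 2·√74.

Therefore, the length of KI = 2·√74.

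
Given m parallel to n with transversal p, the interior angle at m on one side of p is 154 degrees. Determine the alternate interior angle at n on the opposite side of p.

Alternate interior angles formed by parallel lines and a transversal are equal.
The given angle is 154 degrees.
The alternate interior angle = 154 degrees.

154 degrees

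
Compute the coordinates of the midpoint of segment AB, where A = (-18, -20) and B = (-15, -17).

The midpoint is the average of the coordinates:
x: (-18 + -15)/2 = -33/2
y: (-20 + -17)/2 = -37/2
Midpoint = (-33/2, -37/2)

(-33/2, -37/2)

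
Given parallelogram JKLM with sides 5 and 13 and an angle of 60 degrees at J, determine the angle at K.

Opposite sides of a parallelogram are parallel, so consecutive angles form co-interior angles on a transversal.
Co-interior angles sum to 180°, giving angle K = 180 - 60 = 120 degrees.

120 degrees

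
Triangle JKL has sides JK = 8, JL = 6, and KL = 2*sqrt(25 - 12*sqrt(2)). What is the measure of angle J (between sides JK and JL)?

By the inverse law of cosines: cos(J) = (JK² + JL² - KL²) / (2 × JK × JL)
cos(J) = (8² + 6² - (2*sqrt(25 - 12*sqrt(2)))²) / (2 × 8 × 6)
cos(J) = (64 + 36 - (100 - 48*sqrt(2))) / 96
cos(J) = sqrt(2)/2
J = arccos(sqrt(2)/2) = 45°

45°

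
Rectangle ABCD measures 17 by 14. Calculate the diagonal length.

A rectangle's diagonal splits it into two right triangles, with the diagonal as the hypotenuse.
By the Pythagorean theorem, d^2 = 17^2 + 14^2 = 485.
Therefore d = sqrt(485).

sqrt(485)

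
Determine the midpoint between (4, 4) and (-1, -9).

The midpoint is the point halfway along the segment.
Move half the horizontal distance: 4 + (-1 - 4)/2 = 4 + -5/2 = 3/2
Move half the vertical distance: 4 + (-9 - 4)/2 = 4 + -13/2 = -5/2
Midpoint = (3/2, -5/2)

(3/2, -5/2)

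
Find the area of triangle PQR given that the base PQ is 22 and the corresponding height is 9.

Area = (1/2) * base * height
Area = (1/2) * 22 * 9
Area = 99

99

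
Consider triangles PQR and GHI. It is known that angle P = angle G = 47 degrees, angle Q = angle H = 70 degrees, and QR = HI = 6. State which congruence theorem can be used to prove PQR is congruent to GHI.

The given information matches AAS: Two pairs of corresponding angles and a non-included side are equal (Angle-Angle-Side).

AAS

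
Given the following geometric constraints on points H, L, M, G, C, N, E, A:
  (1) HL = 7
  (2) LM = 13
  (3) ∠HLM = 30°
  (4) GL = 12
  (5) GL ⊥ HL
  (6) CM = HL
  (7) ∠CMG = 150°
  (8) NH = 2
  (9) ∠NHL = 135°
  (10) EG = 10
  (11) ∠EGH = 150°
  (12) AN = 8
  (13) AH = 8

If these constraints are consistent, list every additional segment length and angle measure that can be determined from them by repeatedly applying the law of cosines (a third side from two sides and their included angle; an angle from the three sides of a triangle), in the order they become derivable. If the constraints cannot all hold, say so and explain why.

The constraints are consistent. Derivable facts, in order:
After 1 step:
- HG = √193
- HM ≈ 7.77
- LN ≈ 8.53
- ∠AHN = 82.82°
- ∠ANH = 82.82°
- ∠HAN = 14.36°
After 2 steps:
- HE ≈ 23.1
- ∠GHL = 59.74°
- ∠HGL = 30.26°
- ∠HLN = 9.54°
- ∠HML = 26.77°
- ∠HNL = 35.46°
- ∠LHM = 123.23°
After 3 steps:
- ∠EHG = 12.5°
- ∠GEH = 17.5°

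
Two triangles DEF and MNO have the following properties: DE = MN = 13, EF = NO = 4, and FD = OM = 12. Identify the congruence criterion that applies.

The given information matches SSS: All three pairs of corresponding sides are equal (Side-Side-Side).

SSS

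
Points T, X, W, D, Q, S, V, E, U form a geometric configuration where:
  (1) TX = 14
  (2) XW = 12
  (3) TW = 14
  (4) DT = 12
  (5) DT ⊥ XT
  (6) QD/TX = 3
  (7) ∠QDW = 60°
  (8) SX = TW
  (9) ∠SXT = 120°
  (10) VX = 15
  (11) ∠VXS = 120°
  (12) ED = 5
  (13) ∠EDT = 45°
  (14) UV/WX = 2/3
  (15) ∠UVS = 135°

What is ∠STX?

From the given relations: SX = TW = 14.
Step 1: By the law of cosines on triangle TXS: TS² = 14² + 14² − 2·14·14·cos(120°) = 588, so TS = 14·√3.
Step 2: By the inverse law of cosines on triangle STX: cos(∠STX) = ((14·√3)² + 14² − 14²) / (2·14·√3·14) = 588/678.96 = 0.866, so ∠STX = 30°.

Therefore, the measure of angle ∠STX = 30°.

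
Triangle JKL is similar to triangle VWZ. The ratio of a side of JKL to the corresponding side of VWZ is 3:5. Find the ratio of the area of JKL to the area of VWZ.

Area scales with the square of linear dimensions. If every length is multiplied by 3/5, then the area is multiplied by (3/5)^2 = 9/25.
The area ratio is 9:25.

9:25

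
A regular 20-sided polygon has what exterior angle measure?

Each exterior angle of a regular n-gon is 360 / n.
For n = 20: 360 / 20 = 18 degrees.

18 degrees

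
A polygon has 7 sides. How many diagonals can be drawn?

Each of the 7 vertices connects to 4 non-adjacent vertices via diagonals.
Total connections = 7 × 4 = 28, but each diagonal is counted twice.
Number of diagonals = 28 / 2 = 14.

14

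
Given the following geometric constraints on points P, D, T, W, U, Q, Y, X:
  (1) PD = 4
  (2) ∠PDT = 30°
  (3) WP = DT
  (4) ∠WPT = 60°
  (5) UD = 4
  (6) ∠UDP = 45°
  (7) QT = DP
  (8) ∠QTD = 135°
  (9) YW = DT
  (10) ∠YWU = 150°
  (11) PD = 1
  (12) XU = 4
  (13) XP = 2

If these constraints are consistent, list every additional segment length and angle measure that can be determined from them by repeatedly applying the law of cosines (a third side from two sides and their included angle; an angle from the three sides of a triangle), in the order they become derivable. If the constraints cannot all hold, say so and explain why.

These constraints are not satisfiable: (1) PD = 4 and (11) PD = 1 assign two different lengths to the same segment. No planar figure meets all of them, so nothing further can be derived.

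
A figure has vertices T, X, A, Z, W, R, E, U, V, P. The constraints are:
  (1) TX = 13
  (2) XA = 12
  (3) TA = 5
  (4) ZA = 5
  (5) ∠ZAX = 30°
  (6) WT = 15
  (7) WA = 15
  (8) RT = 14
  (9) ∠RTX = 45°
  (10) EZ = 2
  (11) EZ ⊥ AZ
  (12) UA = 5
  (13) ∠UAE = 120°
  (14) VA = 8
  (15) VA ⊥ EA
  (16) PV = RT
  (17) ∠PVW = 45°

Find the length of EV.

Step 1: By the law of cosines on triangle EZA: EA² = 2² + 5² − 2·2·5·cos(90°) = 29, so EA = √29.
Step 2: By the law of cosines on triangle EAV: EV² = √29² + 8² − 2·√29·8·cos(90°) = 93, so EV = √93.

Therefore, the length of EV = √93.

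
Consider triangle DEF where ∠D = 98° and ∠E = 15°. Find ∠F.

angle F = 180 - 98 - 15 = 67 degrees.

67 degrees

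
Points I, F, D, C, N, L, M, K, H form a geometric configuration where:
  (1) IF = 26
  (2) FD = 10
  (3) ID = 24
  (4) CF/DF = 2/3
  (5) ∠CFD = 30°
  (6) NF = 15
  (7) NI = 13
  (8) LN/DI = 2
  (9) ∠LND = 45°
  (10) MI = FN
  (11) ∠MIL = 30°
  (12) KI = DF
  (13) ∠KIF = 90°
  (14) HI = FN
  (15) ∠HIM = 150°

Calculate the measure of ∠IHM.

From the given relations: HI = FN = 15; MI = FN = 15.
Step 1: By the law of cosines on triangle HIM: HM² = 15² + 15² − 2·15·15·cos(150°) = 839.71, so HM ≈ 28.98.
Step 2: By the inverse law of cosines on triangle IHM: cos(∠IHM) = (15² + 28.98² − 15²) / (2·15·28.98) = 839.71/869.33 = 0.9659, so ∠IHM = 15°.

Therefore, the measure of angle ∠IHM = 15°.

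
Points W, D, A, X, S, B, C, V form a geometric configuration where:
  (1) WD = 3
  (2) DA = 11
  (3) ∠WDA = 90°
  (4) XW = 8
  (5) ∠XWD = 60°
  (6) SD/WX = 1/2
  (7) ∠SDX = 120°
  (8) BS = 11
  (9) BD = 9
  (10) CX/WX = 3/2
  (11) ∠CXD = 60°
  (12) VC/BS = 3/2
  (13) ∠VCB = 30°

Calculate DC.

From the given relations: CX = 3/2·WX = 3/2·8 = 12.
Step 1: By the law of cosines on triangle DWX: DX² = 3² + 8² − 2·3·8·cos(60°) = 49, so DX = 7.
Step 2: By the law of cosines on triangle DXC: DC² = 7² + 12² − 2·7·12·cos(60°) = 109, so DC = √109.

Therefore, the length of DC = √109.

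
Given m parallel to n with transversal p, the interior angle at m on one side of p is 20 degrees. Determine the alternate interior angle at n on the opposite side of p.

Alternate interior angles are equal: 20 degrees.

20 degrees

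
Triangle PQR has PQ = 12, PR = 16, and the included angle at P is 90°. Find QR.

By the law of cosines: QR^2 = PQ^2 + PR^2 - 2*PQ*PR*cos(P)
QR^2 = 12^2 + 16^2 - 2*12*16*cos(90°)
QR^2 = 144 + 256 - 384*(0)
QR^2 = 400
QR = 20

20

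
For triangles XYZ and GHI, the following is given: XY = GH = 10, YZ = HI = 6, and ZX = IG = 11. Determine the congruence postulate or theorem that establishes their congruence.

The given information matches SSS: All three pairs of corresponding sides are equal (Side-Side-Side).

SSS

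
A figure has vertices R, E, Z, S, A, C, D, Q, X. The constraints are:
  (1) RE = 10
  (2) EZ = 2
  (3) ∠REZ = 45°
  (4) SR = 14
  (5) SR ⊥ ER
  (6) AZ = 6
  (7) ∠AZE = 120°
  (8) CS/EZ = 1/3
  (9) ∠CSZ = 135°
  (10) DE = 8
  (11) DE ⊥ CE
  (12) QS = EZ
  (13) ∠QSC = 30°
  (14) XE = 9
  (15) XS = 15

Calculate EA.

Step 1: By the law of cosines on triangle EZA: EA² = 2² + 6² − 2·2·6·cos(120°) = 52, so EA = 2·√13.

Therefore, the length of EA = 2·√13.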